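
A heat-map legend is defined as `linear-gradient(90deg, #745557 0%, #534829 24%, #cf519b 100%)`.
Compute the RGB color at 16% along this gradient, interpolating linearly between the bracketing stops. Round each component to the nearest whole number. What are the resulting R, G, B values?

16% lies between the 0% and 24% stops, so the local fraction is t = (16 − 0)/(24 − 0) = 16/24 ≈ 0.6667.
#745557 → (116, 85, 87); #534829 → (83, 72, 41).
R = 116 + 0.6667 × (83 − 116) = 93.999 → 94
G = 85 + 0.6667 × (72 − 85) = 76.333 → 76
B = 87 + 0.6667 × (41 − 87) = 56.332 → 56

(94, 76, 56)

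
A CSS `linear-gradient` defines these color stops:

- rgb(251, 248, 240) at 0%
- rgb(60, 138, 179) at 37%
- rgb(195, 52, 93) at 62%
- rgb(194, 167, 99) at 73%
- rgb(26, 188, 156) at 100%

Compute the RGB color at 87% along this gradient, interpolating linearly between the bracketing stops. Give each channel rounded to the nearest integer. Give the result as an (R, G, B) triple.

(107, 178, 129)

87% lies between the 73% and 100% stops, so the local fraction is t = (87 − 73)/(100 − 73) = 14/27 ≈ 0.5185.
R = 194 + 0.5185 × (26 − 194) = 106.892 → 107
G = 167 + 0.5185 × (188 − 167) = 177.888 → 178
B = 99 + 0.5185 × (156 − 99) = 128.554 → 129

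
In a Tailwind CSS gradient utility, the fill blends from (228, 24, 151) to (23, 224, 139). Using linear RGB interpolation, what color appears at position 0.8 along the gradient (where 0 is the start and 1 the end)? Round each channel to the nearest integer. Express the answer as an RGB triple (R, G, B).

R = 228 + 0.8 × (23 − 228) = 228 + 0.8 × -205 = 64 → 64
G = 24 + 0.8 × (224 − 24) = 24 + 0.8 × 200 = 184 → 184
B = 151 + 0.8 × (139 − 151) = 151 + 0.8 × -12 = 141.4 → 141
So the blended color is (64, 184, 141), about #40b88d.

(64, 184, 141)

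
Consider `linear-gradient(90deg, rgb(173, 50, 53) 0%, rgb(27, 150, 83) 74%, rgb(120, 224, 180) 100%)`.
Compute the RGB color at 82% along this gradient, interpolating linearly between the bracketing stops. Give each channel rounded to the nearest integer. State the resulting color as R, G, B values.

82% lies between the 74% and 100% stops, so the local fraction is t = (82 − 74)/(100 − 74) = 8/26 ≈ 0.3077.
R = 27 + 0.3077 × (120 − 27) = 55.616 → 56
G = 150 + 0.3077 × (224 − 150) = 172.77 → 173
B = 83 + 0.3077 × (180 − 83) = 112.847 → 113

(56, 173, 113)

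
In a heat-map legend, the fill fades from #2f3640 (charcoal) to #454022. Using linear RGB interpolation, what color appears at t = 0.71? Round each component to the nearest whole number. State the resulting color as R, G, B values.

(63, 61, 43)

#2f3640 → (47, 54, 64); #454022 → (69, 64, 34).
R = 47 + 0.71 × (69 − 47) = 47 + 0.71 × 22 = 62.62 → 63
G = 54 + 0.71 × (64 − 54) = 54 + 0.71 × 10 = 61.1 → 61
B = 64 + 0.71 × (34 − 64) = 64 + 0.71 × -30 = 42.7 → 43
So the blended color is (63, 61, 43), about #3f3d2b.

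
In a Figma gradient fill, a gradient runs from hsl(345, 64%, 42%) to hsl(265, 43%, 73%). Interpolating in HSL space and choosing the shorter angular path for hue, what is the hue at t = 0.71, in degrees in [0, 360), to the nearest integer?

288

Hue arc: Δh = 265 − 345 = -80° (|Δh| ≤ 180, already the shorter path).
H = 345 + 0.71 × (-80) = 288.2 → 288°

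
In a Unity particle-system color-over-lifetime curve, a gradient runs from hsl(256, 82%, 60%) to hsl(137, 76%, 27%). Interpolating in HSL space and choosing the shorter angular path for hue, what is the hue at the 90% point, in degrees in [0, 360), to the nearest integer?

149

Hue arc: Δh = 137 − 256 = -119° (|Δh| ≤ 180, already the shorter path).
H = 256 + 0.9 × (-119) = 148.9 → 149°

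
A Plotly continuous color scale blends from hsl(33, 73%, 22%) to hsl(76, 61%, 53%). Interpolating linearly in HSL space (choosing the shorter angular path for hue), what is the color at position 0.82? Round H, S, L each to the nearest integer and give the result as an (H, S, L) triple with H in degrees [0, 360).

Hue arc: Δh = 76 − 33 = 43° (|Δh| ≤ 180, already the shorter path).
H = 33 + 0.82 × (43) = 68.26 → 68°
S = 73 + 0.82 × (61 − 73) = 63.16 → 63%
L = 22 + 0.82 × (53 − 22) = 47.42 → 47%

(68, 63, 47)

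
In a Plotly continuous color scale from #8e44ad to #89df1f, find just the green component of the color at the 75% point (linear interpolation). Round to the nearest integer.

184

G₁ = 68 (from #8e44ad), G₂ = 223 (from #89df1f).
G = 68 + 0.75 × (223 − 68) = 184.25 → 184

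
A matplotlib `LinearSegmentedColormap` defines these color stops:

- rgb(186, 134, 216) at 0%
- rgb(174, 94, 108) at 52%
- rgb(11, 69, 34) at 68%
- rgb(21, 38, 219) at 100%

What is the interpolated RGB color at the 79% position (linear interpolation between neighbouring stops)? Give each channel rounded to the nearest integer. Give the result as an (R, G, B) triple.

79% lies between the 68% and 100% stops, so the local fraction is t = (79 − 68)/(100 − 68) = 11/32 ≈ 0.3438.
R = 11 + 0.3438 × (21 − 11) = 14.438 → 14
G = 69 + 0.3438 × (38 − 69) = 58.342 → 58
B = 34 + 0.3438 × (219 − 34) = 97.603 → 98

(14, 58, 98)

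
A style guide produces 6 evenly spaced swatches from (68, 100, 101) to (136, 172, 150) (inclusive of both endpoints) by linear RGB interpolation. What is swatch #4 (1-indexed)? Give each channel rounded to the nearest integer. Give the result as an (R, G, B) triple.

With 6 swatches and endpoints inclusive, swatch 4 sits at t = (4 − 1)/(6 − 1) = 3/5 ≈ 0.6.
R = 68 + 0.6 × (136 − 68) = 108.8 → 109
G = 100 + 0.6 × (172 − 100) = 143.2 → 143
B = 101 + 0.6 × (150 − 101) = 130.4 → 130

(109, 143, 130)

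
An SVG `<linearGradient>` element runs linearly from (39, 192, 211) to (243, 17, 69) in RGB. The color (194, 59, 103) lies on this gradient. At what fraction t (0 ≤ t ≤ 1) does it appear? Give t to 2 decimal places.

Invert the lerp on the R channel (largest span, 204): t = (194 − 39) / (243 − 39) = 155/204 = 0.7598.
Check on G: (59 − 192)/(17 − 192) = 0.76 ✓

0.76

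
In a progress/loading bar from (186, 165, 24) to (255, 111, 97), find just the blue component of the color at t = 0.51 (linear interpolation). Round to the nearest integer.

61

B = 24 + 0.51 × (97 − 24) = 61.23 → 61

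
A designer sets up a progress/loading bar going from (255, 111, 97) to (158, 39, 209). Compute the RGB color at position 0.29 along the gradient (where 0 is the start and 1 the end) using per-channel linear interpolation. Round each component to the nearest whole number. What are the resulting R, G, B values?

R = 255 + 0.29 × (158 − 255) = 255 + 0.29 × -97 = 226.87 → 227
G = 111 + 0.29 × (39 − 111) = 111 + 0.29 × -72 = 90.12 → 90
B = 97 + 0.29 × (209 − 97) = 97 + 0.29 × 112 = 129.48 → 129
So the blended color is (227, 90, 129), about #e35a81.

(227, 90, 129)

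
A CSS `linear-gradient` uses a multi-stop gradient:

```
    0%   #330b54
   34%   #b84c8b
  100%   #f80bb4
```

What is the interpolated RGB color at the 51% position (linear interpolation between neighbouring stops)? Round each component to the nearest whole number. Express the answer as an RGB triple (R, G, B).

51% lies between the 34% and 100% stops, so the local fraction is t = (51 − 34)/(100 − 34) = 17/66 ≈ 0.2576.
#b84c8b → (184, 76, 139); #f80bb4 → (248, 11, 180).
R = 184 + 0.2576 × (248 − 184) = 200.486 → 200
G = 76 + 0.2576 × (11 − 76) = 59.256 → 59
B = 139 + 0.2576 × (180 − 139) = 149.562 → 150

(200, 59, 150)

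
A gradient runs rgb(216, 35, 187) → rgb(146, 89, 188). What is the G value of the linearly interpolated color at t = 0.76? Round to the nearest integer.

76

G = 35 + 0.76 × (89 − 35) = 76.04 → 76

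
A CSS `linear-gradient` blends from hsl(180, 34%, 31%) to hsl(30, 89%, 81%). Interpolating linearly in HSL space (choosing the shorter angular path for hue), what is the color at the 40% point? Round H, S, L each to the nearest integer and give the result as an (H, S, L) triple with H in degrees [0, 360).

(120, 56, 51)

Hue arc: Δh = 30 − 180 = -150° (|Δh| ≤ 180, already the shorter path).
H = 180 + 0.4 × (-150) = 120 → 120°
S = 34 + 0.4 × (89 − 34) = 56 → 56%
L = 31 + 0.4 × (81 − 31) = 51 → 51%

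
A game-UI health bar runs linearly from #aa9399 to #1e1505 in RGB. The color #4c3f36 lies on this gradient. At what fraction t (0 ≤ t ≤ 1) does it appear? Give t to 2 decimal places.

Invert the lerp on the B channel (largest span, 148): t = (54 − 153) / (5 − 153) = -99/-148 = 0.66892.
Check on R: (76 − 170)/(30 − 170) = 0.6714 ✓

0.67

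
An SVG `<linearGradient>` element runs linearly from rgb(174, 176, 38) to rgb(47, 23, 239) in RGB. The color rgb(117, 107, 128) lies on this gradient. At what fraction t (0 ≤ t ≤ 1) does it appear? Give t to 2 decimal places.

0.45

Invert the lerp on the B channel (largest span, 201): t = (128 − 38) / (239 − 38) = 90/201 = 0.44776.
Check on R: (117 − 174)/(47 − 174) = 0.4488 ✓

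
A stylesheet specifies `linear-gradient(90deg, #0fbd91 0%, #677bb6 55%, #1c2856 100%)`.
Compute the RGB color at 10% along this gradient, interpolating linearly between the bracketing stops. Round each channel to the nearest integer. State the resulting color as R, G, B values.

10% lies between the 0% and 55% stops, so the local fraction is t = (10 − 0)/(55 − 0) = 10/55 ≈ 0.1818.
#0fbd91 → (15, 189, 145); #677bb6 → (103, 123, 182).
R = 15 + 0.1818 × (103 − 15) = 30.998 → 31
G = 189 + 0.1818 × (123 − 189) = 177.001 → 177
B = 145 + 0.1818 × (182 − 145) = 151.727 → 152

(31, 177, 152)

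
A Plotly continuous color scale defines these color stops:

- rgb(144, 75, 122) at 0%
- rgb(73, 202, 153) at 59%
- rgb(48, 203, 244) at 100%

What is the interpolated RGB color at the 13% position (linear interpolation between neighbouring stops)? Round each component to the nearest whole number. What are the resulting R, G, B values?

(128, 103, 129)

13% lies between the 0% and 59% stops, so the local fraction is t = (13 − 0)/(59 − 0) = 13/59 ≈ 0.2203.
R = 144 + 0.2203 × (73 − 144) = 128.359 → 128
G = 75 + 0.2203 × (202 − 75) = 102.978 → 103
B = 122 + 0.2203 × (153 − 122) = 128.829 → 129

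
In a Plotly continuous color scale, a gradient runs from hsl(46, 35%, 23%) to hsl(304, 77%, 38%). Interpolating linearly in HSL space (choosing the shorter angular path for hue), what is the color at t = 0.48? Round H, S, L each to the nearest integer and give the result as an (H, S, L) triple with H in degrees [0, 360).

(357, 55, 30)

Hue: 304 − 46 = 258°, but |258| > 180 so the shorter arc goes the other way: Δh = 258 − 360 = -102°.
H = 46 + 0.48 × (-102) = -2.96 → -3 → -3 mod 360 = 357°
S = 35 + 0.48 × (77 − 35) = 55.16 → 55%
L = 23 + 0.48 × (38 − 23) = 30.2 → 30%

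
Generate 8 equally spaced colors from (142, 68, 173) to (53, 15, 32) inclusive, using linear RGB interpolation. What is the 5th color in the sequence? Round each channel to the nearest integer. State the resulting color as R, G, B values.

With 8 swatches and endpoints inclusive, swatch 5 sits at t = (5 − 1)/(8 − 1) = 4/7 ≈ 0.5714.
R = 142 + 0.5714 × (53 − 142) = 91.145 → 91
G = 68 + 0.5714 × (15 − 68) = 37.716 → 38
B = 173 + 0.5714 × (32 − 173) = 92.433 → 92

(91, 38, 92)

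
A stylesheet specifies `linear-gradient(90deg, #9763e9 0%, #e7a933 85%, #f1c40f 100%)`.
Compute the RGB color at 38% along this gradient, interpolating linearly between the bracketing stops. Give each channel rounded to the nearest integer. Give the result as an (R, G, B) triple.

(187, 130, 152)

38% lies between the 0% and 85% stops, so the local fraction is t = (38 − 0)/(85 − 0) = 38/85 ≈ 0.4471.
#9763e9 → (151, 99, 233); #e7a933 → (231, 169, 51).
R = 151 + 0.4471 × (231 − 151) = 186.768 → 187
G = 99 + 0.4471 × (169 − 99) = 130.297 → 130
B = 233 + 0.4471 × (51 − 233) = 151.628 → 152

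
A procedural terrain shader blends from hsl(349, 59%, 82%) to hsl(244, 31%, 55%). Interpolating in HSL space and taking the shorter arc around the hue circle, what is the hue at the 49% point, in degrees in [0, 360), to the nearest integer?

298

Hue arc: Δh = 244 − 349 = -105° (|Δh| ≤ 180, already the shorter path).
H = 349 + 0.49 × (-105) = 297.55 → 298°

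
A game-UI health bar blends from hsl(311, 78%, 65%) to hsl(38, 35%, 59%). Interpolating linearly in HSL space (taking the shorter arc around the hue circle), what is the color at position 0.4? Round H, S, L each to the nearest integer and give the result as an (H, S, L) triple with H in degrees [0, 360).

(346, 61, 63)

Hue: 38 − 311 = -273°, but |-273| > 180 so the shorter arc goes the other way: Δh = -273 + 360 = 87°.
H = 311 + 0.4 × (87) = 345.8 → 346°
S = 78 + 0.4 × (35 − 78) = 60.8 → 61%
L = 65 + 0.4 × (59 − 65) = 62.6 → 63%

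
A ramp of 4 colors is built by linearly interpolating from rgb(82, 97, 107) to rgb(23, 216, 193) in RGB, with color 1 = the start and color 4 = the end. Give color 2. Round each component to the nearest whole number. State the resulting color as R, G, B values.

(62, 137, 136)

With 4 swatches and endpoints inclusive, swatch 2 sits at t = (2 − 1)/(4 − 1) = 1/3 ≈ 0.3333.
R = 82 + 0.3333 × (23 − 82) = 62.335 → 62
G = 97 + 0.3333 × (216 − 97) = 136.663 → 137
B = 107 + 0.3333 × (193 − 107) = 135.664 → 136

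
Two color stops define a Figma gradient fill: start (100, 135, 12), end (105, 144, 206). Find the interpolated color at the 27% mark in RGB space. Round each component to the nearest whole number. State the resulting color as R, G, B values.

27% corresponds to t = 0.27.
R = 100 + 0.27 × (105 − 100) = 100 + 0.27 × 5 = 101.35 → 101
G = 135 + 0.27 × (144 − 135) = 135 + 0.27 × 9 = 137.43 → 137
B = 12 + 0.27 × (206 − 12) = 12 + 0.27 × 194 = 64.38 → 64

(101, 137, 64)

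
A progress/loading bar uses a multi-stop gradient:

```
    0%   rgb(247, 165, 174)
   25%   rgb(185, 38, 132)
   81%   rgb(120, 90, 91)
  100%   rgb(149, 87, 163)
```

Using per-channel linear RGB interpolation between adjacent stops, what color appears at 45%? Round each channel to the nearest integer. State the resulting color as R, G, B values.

45% lies between the 25% and 81% stops, so the local fraction is t = (45 − 25)/(81 − 25) = 20/56 ≈ 0.3571.
R = 185 + 0.3571 × (120 − 185) = 161.788 → 162
G = 38 + 0.3571 × (90 − 38) = 56.569 → 57
B = 132 + 0.3571 × (91 − 132) = 117.359 → 117

(162, 57, 117)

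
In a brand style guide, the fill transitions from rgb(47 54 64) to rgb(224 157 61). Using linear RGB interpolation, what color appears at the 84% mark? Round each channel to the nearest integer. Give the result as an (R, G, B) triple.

84% corresponds to t = 0.84.
R = 47 + 0.84 × (224 − 47) = 47 + 0.84 × 177 = 195.68 → 196
G = 54 + 0.84 × (157 − 54) = 54 + 0.84 × 103 = 140.52 → 141
B = 64 + 0.84 × (61 − 64) = 64 + 0.84 × -3 = 61.48 → 61

(196, 141, 61)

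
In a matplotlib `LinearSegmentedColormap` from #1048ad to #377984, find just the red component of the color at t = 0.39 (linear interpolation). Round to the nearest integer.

31

R₁ = 16 (from #1048ad), R₂ = 55 (from #377984).
R = 16 + 0.39 × (55 − 16) = 31.21 → 31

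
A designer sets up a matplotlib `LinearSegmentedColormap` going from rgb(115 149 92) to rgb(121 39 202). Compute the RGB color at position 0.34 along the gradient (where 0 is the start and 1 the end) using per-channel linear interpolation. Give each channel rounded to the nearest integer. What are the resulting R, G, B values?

(117, 112, 129)

R = 115 + 0.34 × (121 − 115) = 115 + 0.34 × 6 = 117.04 → 117
G = 149 + 0.34 × (39 − 149) = 149 + 0.34 × -110 = 111.6 → 112
B = 92 + 0.34 × (202 − 92) = 92 + 0.34 × 110 = 129.4 → 129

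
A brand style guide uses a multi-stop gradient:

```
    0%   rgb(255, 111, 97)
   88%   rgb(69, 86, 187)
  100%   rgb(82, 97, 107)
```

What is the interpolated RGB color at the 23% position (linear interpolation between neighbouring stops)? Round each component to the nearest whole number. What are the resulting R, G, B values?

23% lies between the 0% and 88% stops, so the local fraction is t = (23 − 0)/(88 − 0) = 23/88 ≈ 0.2614.
R = 255 + 0.2614 × (69 − 255) = 206.38 → 206
G = 111 + 0.2614 × (86 − 111) = 104.465 → 104
B = 97 + 0.2614 × (187 − 97) = 120.526 → 121

(206, 104, 121)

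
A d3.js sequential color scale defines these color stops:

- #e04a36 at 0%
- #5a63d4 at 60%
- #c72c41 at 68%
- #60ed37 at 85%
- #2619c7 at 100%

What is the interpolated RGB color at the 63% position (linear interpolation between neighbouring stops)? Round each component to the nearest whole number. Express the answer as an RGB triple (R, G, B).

(131, 78, 157)

63% lies between the 60% and 68% stops, so the local fraction is t = (63 − 60)/(68 − 60) = 3/8 ≈ 0.375.
#5a63d4 → (90, 99, 212); #c72c41 → (199, 44, 65).
R = 90 + 0.375 × (199 − 90) = 130.875 → 131
G = 99 + 0.375 × (44 − 99) = 78.375 → 78
B = 212 + 0.375 × (65 − 212) = 156.875 → 157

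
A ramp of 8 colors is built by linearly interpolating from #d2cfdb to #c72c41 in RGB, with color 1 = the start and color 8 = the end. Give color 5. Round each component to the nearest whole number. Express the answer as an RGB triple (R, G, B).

(204, 114, 131)

With 8 swatches and endpoints inclusive, swatch 5 sits at t = (5 − 1)/(8 − 1) = 4/7 ≈ 0.5714.
#d2cfdb → (210, 207, 219); #c72c41 → (199, 44, 65).
R = 210 + 0.5714 × (199 − 210) = 203.715 → 204
G = 207 + 0.5714 × (44 − 207) = 113.862 → 114
B = 219 + 0.5714 × (65 − 219) = 131.004 → 131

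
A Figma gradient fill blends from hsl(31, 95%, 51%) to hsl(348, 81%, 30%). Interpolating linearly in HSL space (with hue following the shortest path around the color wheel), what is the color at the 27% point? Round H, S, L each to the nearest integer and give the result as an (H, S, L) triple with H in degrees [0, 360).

(19, 91, 45)

Hue: 348 − 31 = 317°, but |317| > 180 so the shorter arc goes the other way: Δh = 317 − 360 = -43°.
H = 31 + 0.27 × (-43) = 19.39 → 19°
S = 95 + 0.27 × (81 − 95) = 91.22 → 91%
L = 51 + 0.27 × (30 − 51) = 45.33 → 45%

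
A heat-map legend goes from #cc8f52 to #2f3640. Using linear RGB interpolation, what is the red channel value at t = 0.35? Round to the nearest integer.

149

R₁ = 204 (from #cc8f52), R₂ = 47 (from #2f3640).
R = 204 + 0.35 × (47 − 204) = 149.05 → 149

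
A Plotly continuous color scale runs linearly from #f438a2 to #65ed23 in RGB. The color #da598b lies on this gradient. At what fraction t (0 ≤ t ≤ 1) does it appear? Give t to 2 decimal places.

Invert the lerp on the G channel (largest span, 181): t = (89 − 56) / (237 − 56) = 33/181 = 0.18232.
Check on R: (218 − 244)/(101 − 244) = 0.1818 ✓

0.18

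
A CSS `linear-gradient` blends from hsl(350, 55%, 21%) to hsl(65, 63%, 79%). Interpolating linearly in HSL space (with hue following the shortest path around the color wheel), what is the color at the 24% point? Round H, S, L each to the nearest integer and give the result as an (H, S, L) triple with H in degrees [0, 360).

(8, 57, 35)

Hue: 65 − 350 = -285°, but |-285| > 180 so the shorter arc goes the other way: Δh = -285 + 360 = 75°.
H = 350 + 0.24 × (75) = 368 → 368 → 368 mod 360 = 8°
S = 55 + 0.24 × (63 − 55) = 56.92 → 57%
L = 21 + 0.24 × (79 − 21) = 34.92 → 35%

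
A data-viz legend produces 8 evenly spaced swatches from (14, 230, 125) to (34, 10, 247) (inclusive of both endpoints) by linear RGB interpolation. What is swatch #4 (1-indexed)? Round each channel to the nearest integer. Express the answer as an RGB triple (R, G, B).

With 8 swatches and endpoints inclusive, swatch 4 sits at t = (4 − 1)/(8 − 1) = 3/7 ≈ 0.4286.
R = 14 + 0.4286 × (34 − 14) = 22.572 → 23
G = 230 + 0.4286 × (10 − 230) = 135.708 → 136
B = 125 + 0.4286 × (247 − 125) = 177.289 → 177

(23, 136, 177)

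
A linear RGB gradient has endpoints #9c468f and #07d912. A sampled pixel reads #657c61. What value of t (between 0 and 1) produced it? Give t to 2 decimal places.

Invert the lerp on the R channel (largest span, 149): t = (101 − 156) / (7 − 156) = -55/-149 = 0.36913.
Check on G: (124 − 70)/(217 − 70) = 0.3673 ✓

0.37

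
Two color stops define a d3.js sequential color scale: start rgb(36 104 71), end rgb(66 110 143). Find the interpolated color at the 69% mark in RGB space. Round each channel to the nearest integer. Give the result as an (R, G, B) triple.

(57, 108, 121)

69% corresponds to t = 0.69.
R = 36 + 0.69 × (66 − 36) = 36 + 0.69 × 30 = 56.7 → 57
G = 104 + 0.69 × (110 − 104) = 104 + 0.69 × 6 = 108.14 → 108
B = 71 + 0.69 × (143 − 71) = 71 + 0.69 × 72 = 120.68 → 121
So the blended color is (57, 108, 121), about #396c79.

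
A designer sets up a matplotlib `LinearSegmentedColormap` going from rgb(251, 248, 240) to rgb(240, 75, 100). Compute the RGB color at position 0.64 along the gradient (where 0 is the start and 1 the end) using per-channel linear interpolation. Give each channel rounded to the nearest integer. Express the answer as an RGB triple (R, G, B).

R = 251 + 0.64 × (240 − 251) = 251 + 0.64 × -11 = 243.96 → 244
G = 248 + 0.64 × (75 − 248) = 248 + 0.64 × -173 = 137.28 → 137
B = 240 + 0.64 × (100 − 240) = 240 + 0.64 × -140 = 150.4 → 150
So the blended color is (244, 137, 150), about #f48996.

(244, 137, 150)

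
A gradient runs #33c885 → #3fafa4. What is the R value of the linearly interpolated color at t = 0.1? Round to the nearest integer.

52

R₁ = 51 (from #33c885), R₂ = 63 (from #3fafa4).
R = 51 + 0.1 × (63 − 51) = 52.2 → 52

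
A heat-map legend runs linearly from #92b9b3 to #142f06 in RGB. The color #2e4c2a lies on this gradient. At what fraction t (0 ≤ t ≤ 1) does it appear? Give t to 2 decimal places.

0.79

Invert the lerp on the B channel (largest span, 173): t = (42 − 179) / (6 − 179) = -137/-173 = 0.79191.
Check on R: (46 − 146)/(20 − 146) = 0.7937 ✓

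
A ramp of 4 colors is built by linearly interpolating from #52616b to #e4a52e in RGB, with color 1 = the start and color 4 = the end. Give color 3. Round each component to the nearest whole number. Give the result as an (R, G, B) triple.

(179, 142, 66)

With 4 swatches and endpoints inclusive, swatch 3 sits at t = (3 − 1)/(4 − 1) = 2/3 ≈ 0.6667.
#52616b → (82, 97, 107); #e4a52e → (228, 165, 46).
R = 82 + 0.6667 × (228 − 82) = 179.338 → 179
G = 97 + 0.6667 × (165 − 97) = 142.336 → 142
B = 107 + 0.6667 × (46 − 107) = 66.331 → 66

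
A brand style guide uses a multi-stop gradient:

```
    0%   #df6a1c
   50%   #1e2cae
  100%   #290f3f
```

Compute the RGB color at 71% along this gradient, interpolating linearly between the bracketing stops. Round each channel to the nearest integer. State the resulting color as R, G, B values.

71% lies between the 50% and 100% stops, so the local fraction is t = (71 − 50)/(100 − 50) = 21/50 ≈ 0.42.
#1e2cae → (30, 44, 174); #290f3f → (41, 15, 63).
R = 30 + 0.42 × (41 − 30) = 34.62 → 35
G = 44 + 0.42 × (15 − 44) = 31.82 → 32
B = 174 + 0.42 × (63 − 174) = 127.38 → 127

(35, 32, 127)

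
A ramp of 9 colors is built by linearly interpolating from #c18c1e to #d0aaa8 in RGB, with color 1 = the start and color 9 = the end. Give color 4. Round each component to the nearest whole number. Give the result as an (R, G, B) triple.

(199, 151, 82)

With 9 swatches and endpoints inclusive, swatch 4 sits at t = (4 − 1)/(9 − 1) = 3/8 ≈ 0.375.
#c18c1e → (193, 140, 30); #d0aaa8 → (208, 170, 168).
R = 193 + 0.375 × (208 − 193) = 198.625 → 199
G = 140 + 0.375 × (170 − 140) = 151.25 → 151
B = 30 + 0.375 × (168 − 30) = 81.75 → 82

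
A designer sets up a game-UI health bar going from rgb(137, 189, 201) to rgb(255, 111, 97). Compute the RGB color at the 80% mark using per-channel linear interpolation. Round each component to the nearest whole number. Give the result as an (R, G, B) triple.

(231, 127, 118)

80% corresponds to t = 0.8.
R = 137 + 0.8 × (255 − 137) = 137 + 0.8 × 118 = 231.4 → 231
G = 189 + 0.8 × (111 − 189) = 189 + 0.8 × -78 = 126.6 → 127
B = 201 + 0.8 × (97 − 201) = 201 + 0.8 × -104 = 117.8 → 118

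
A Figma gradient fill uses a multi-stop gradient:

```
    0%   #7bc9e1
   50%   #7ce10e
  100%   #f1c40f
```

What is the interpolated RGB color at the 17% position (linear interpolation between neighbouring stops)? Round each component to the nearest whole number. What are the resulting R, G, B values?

17% lies between the 0% and 50% stops, so the local fraction is t = (17 − 0)/(50 − 0) = 17/50 ≈ 0.34.
#7bc9e1 → (123, 201, 225); #7ce10e → (124, 225, 14).
R = 123 + 0.34 × (124 − 123) = 123.34 → 123
G = 201 + 0.34 × (225 − 201) = 209.16 → 209
B = 225 + 0.34 × (14 − 225) = 153.26 → 153

(123, 209, 153)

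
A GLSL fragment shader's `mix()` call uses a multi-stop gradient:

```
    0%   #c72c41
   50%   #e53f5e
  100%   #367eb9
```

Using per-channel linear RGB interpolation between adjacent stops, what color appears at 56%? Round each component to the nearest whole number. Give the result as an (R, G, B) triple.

56% lies between the 50% and 100% stops, so the local fraction is t = (56 − 50)/(100 − 50) = 6/50 ≈ 0.12.
#e53f5e → (229, 63, 94); #367eb9 → (54, 126, 185).
R = 229 + 0.12 × (54 − 229) = 208 → 208
G = 63 + 0.12 × (126 − 63) = 70.56 → 71
B = 94 + 0.12 × (185 − 94) = 104.92 → 105

(208, 71, 105)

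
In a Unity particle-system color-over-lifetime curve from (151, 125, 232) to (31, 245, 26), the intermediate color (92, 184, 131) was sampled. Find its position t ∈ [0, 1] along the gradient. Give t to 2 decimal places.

0.49

Invert the lerp on the B channel (largest span, 206): t = (131 − 232) / (26 − 232) = -101/-206 = 0.49029.
Check on R: (92 − 151)/(31 − 151) = 0.4917 ✓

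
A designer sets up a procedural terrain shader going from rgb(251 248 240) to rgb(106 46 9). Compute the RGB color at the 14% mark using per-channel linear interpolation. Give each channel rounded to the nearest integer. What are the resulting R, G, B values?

(231, 220, 208)

14% corresponds to t = 0.14.
R = 251 + 0.14 × (106 − 251) = 251 + 0.14 × -145 = 230.7 → 231
G = 248 + 0.14 × (46 − 248) = 248 + 0.14 × -202 = 219.72 → 220
B = 240 + 0.14 × (9 − 240) = 240 + 0.14 × -231 = 207.66 → 208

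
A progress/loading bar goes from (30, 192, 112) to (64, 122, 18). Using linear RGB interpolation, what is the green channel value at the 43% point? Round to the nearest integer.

G = 192 + 0.43 × (122 − 192) = 161.9 → 162

162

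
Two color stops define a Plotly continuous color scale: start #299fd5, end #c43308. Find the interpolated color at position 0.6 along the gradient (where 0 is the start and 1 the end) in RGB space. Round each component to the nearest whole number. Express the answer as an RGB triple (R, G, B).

(134, 94, 90)

#299fd5 → (41, 159, 213); #c43308 → (196, 51, 8).
R = 41 + 0.6 × (196 − 41) = 41 + 0.6 × 155 = 134 → 134
G = 159 + 0.6 × (51 − 159) = 159 + 0.6 × -108 = 94.2 → 94
B = 213 + 0.6 × (8 − 213) = 213 + 0.6 × -205 = 90 → 90
So the blended color is (134, 94, 90), about #865e5a.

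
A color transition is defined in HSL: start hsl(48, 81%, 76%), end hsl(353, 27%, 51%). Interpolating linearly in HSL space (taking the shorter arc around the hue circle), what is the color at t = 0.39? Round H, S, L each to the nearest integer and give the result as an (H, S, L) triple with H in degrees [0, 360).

(27, 60, 66)

Hue: 353 − 48 = 305°, but |305| > 180 so the shorter arc goes the other way: Δh = 305 − 360 = -55°.
H = 48 + 0.39 × (-55) = 26.55 → 27°
S = 81 + 0.39 × (27 − 81) = 59.94 → 60%
L = 76 + 0.39 × (51 − 76) = 66.25 → 66%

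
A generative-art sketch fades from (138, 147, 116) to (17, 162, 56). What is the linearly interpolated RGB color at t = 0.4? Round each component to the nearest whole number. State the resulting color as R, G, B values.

(90, 153, 92)

R = 138 + 0.4 × (17 − 138) = 138 + 0.4 × -121 = 89.6 → 90
G = 147 + 0.4 × (162 − 147) = 147 + 0.4 × 15 = 153 → 153
B = 116 + 0.4 × (56 − 116) = 116 + 0.4 × -60 = 92 → 92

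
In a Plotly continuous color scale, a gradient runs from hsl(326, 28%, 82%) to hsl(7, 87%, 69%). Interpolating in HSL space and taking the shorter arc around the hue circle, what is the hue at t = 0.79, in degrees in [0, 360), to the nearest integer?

Hue: 7 − 326 = -319°, but |-319| > 180 so the shorter arc goes the other way: Δh = -319 + 360 = 41°.
H = 326 + 0.79 × (41) = 358.39 → 358°

358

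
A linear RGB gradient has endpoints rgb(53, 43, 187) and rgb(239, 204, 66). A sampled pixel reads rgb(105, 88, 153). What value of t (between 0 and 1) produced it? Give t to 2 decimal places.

Invert the lerp on the R channel (largest span, 186): t = (105 − 53) / (239 − 53) = 52/186 = 0.27957.
Check on G: (88 − 43)/(204 − 43) = 0.2795 ✓

0.28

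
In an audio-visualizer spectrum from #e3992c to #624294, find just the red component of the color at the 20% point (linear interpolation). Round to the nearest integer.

R₁ = 227 (from #e3992c), R₂ = 98 (from #624294).
R = 227 + 0.2 × (98 − 227) = 201.2 → 201

201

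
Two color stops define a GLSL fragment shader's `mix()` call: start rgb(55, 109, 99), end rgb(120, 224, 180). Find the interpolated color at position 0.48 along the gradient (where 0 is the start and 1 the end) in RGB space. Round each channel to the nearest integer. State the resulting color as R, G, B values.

(86, 164, 138)

R = 55 + 0.48 × (120 − 55) = 55 + 0.48 × 65 = 86.2 → 86
G = 109 + 0.48 × (224 − 109) = 109 + 0.48 × 115 = 164.2 → 164
B = 99 + 0.48 × (180 − 99) = 99 + 0.48 × 81 = 137.88 → 138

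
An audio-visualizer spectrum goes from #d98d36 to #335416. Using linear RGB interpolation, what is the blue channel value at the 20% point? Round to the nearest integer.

48

B₁ = 54 (from #d98d36), B₂ = 22 (from #335416).
B = 54 + 0.2 × (22 − 54) = 47.6 → 48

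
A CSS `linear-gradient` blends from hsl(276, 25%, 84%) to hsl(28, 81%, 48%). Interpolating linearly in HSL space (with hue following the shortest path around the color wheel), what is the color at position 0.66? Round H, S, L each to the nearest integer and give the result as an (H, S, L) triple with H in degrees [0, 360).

(350, 62, 60)

Hue: 28 − 276 = -248°, but |-248| > 180 so the shorter arc goes the other way: Δh = -248 + 360 = 112°.
H = 276 + 0.66 × (112) = 349.92 → 350°
S = 25 + 0.66 × (81 − 25) = 61.96 → 62%
L = 84 + 0.66 × (48 − 84) = 60.24 → 60%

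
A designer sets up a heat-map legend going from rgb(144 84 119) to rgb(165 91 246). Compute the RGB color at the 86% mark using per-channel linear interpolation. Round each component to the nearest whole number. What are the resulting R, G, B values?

86% corresponds to t = 0.86.
R = 144 + 0.86 × (165 − 144) = 144 + 0.86 × 21 = 162.06 → 162
G = 84 + 0.86 × (91 − 84) = 84 + 0.86 × 7 = 90.02 → 90
B = 119 + 0.86 × (246 − 119) = 119 + 0.86 × 127 = 228.22 → 228

(162, 90, 228)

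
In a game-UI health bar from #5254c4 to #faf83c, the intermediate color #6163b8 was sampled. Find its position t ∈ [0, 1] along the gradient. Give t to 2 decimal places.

0.09

Invert the lerp on the R channel (largest span, 168): t = (97 − 82) / (250 − 82) = 15/168 = 0.089286.
Check on G: (99 − 84)/(248 − 84) = 0.09146 ✓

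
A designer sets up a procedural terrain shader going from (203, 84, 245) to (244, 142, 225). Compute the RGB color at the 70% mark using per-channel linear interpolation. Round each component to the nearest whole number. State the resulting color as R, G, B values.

(232, 125, 231)

70% corresponds to t = 0.7.
R = 203 + 0.7 × (244 − 203) = 203 + 0.7 × 41 = 231.7 → 232
G = 84 + 0.7 × (142 − 84) = 84 + 0.7 × 58 = 124.6 → 125
B = 245 + 0.7 × (225 − 245) = 245 + 0.7 × -20 = 231 → 231
So the blended color is (232, 125, 231), about #e87de7.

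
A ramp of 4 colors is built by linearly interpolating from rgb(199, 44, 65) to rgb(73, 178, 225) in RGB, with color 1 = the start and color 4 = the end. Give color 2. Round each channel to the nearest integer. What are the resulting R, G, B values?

(157, 89, 118)

With 4 swatches and endpoints inclusive, swatch 2 sits at t = (2 − 1)/(4 − 1) = 1/3 ≈ 0.3333.
R = 199 + 0.3333 × (73 − 199) = 157.004 → 157
G = 44 + 0.3333 × (178 − 44) = 88.662 → 89
B = 65 + 0.3333 × (225 − 65) = 118.328 → 118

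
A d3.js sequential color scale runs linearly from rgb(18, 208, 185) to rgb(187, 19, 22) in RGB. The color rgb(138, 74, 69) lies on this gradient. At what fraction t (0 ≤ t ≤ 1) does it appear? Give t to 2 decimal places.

0.71

Invert the lerp on the G channel (largest span, 189): t = (74 − 208) / (19 − 208) = -134/-189 = 0.70899.
Check on R: (138 − 18)/(187 − 18) = 0.7101 ✓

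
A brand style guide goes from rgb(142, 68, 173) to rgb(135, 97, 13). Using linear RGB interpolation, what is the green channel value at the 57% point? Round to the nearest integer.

G = 68 + 0.57 × (97 − 68) = 84.53 → 85

85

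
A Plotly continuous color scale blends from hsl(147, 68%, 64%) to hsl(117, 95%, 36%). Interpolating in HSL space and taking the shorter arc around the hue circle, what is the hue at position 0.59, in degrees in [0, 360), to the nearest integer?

129

Hue arc: Δh = 117 − 147 = -30° (|Δh| ≤ 180, already the shorter path).
H = 147 + 0.59 × (-30) = 129.3 → 129°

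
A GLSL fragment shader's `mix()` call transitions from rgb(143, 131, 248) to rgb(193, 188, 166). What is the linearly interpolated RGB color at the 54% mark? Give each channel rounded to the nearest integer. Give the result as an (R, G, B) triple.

(170, 162, 204)

54% corresponds to t = 0.54.
R = 143 + 0.54 × (193 − 143) = 143 + 0.54 × 50 = 170 → 170
G = 131 + 0.54 × (188 − 131) = 131 + 0.54 × 57 = 161.78 → 162
B = 248 + 0.54 × (166 − 248) = 248 + 0.54 × -82 = 203.72 → 204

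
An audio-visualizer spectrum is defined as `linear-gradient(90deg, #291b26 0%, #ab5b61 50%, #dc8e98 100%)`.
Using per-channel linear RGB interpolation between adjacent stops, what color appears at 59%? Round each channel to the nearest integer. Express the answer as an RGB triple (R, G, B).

59% lies between the 50% and 100% stops, so the local fraction is t = (59 − 50)/(100 − 50) = 9/50 ≈ 0.18.
#ab5b61 → (171, 91, 97); #dc8e98 → (220, 142, 152).
R = 171 + 0.18 × (220 − 171) = 179.82 → 180
G = 91 + 0.18 × (142 − 91) = 100.18 → 100
B = 97 + 0.18 × (152 − 97) = 106.9 → 107

(180, 100, 107)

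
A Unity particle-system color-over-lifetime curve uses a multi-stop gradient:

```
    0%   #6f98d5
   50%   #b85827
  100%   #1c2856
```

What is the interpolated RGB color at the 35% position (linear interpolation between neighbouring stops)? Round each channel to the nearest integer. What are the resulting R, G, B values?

(162, 107, 91)

35% lies between the 0% and 50% stops, so the local fraction is t = (35 − 0)/(50 − 0) = 35/50 ≈ 0.7.
#6f98d5 → (111, 152, 213); #b85827 → (184, 88, 39).
R = 111 + 0.7 × (184 − 111) = 162.1 → 162
G = 152 + 0.7 × (88 − 152) = 107.2 → 107
B = 213 + 0.7 × (39 − 213) = 91.2 → 91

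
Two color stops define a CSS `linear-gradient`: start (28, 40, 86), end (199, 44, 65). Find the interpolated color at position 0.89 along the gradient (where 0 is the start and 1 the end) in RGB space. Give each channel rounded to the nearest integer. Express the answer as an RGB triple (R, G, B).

R = 28 + 0.89 × (199 − 28) = 28 + 0.89 × 171 = 180.19 → 180
G = 40 + 0.89 × (44 − 40) = 40 + 0.89 × 4 = 43.56 → 44
B = 86 + 0.89 × (65 − 86) = 86 + 0.89 × -21 = 67.31 → 67

(180, 44, 67)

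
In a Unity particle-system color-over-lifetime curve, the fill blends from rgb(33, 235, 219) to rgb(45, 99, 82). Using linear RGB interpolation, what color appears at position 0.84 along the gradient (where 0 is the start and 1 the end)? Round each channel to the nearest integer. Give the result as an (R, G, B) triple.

(43, 121, 104)

R = 33 + 0.84 × (45 − 33) = 33 + 0.84 × 12 = 43.08 → 43
G = 235 + 0.84 × (99 − 235) = 235 + 0.84 × -136 = 120.76 → 121
B = 219 + 0.84 × (82 − 219) = 219 + 0.84 × -137 = 103.92 → 104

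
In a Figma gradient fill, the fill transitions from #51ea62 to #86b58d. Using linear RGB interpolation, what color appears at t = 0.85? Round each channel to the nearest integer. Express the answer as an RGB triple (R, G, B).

#51ea62 → (81, 234, 98); #86b58d → (134, 181, 141).
R = 81 + 0.85 × (134 − 81) = 81 + 0.85 × 53 = 126.05 → 126
G = 234 + 0.85 × (181 − 234) = 234 + 0.85 × -53 = 188.95 → 189
B = 98 + 0.85 × (141 − 98) = 98 + 0.85 × 43 = 134.55 → 135

(126, 189, 135)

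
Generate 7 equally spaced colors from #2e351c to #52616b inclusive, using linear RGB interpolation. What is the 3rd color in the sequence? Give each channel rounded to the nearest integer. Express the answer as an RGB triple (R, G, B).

(58, 68, 54)

With 7 swatches and endpoints inclusive, swatch 3 sits at t = (3 − 1)/(7 − 1) = 2/6 ≈ 0.3333.
#2e351c → (46, 53, 28); #52616b → (82, 97, 107).
R = 46 + 0.3333 × (82 − 46) = 57.999 → 58
G = 53 + 0.3333 × (97 − 53) = 67.665 → 68
B = 28 + 0.3333 × (107 − 28) = 54.331 → 54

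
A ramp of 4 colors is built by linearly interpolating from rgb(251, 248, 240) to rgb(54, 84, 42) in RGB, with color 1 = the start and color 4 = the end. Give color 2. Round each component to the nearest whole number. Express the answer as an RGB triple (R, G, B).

(185, 193, 174)

With 4 swatches and endpoints inclusive, swatch 2 sits at t = (2 − 1)/(4 − 1) = 1/3 ≈ 0.3333.
R = 251 + 0.3333 × (54 − 251) = 185.34 → 185
G = 248 + 0.3333 × (84 − 248) = 193.339 → 193
B = 240 + 0.3333 × (42 − 240) = 174.007 → 174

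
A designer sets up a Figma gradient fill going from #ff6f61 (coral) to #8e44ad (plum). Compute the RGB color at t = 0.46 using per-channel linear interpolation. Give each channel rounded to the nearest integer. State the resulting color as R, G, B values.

(203, 91, 132)

#ff6f61 → (255, 111, 97); #8e44ad → (142, 68, 173).
R = 255 + 0.46 × (142 − 255) = 255 + 0.46 × -113 = 203.02 → 203
G = 111 + 0.46 × (68 − 111) = 111 + 0.46 × -43 = 91.22 → 91
B = 97 + 0.46 × (173 − 97) = 97 + 0.46 × 76 = 131.96 → 132
So the blended color is (203, 91, 132), about #cb5b84.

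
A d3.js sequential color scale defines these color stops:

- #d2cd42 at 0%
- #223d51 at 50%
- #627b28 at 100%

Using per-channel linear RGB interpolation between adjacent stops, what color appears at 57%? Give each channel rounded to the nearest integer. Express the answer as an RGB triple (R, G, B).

(43, 70, 75)

57% lies between the 50% and 100% stops, so the local fraction is t = (57 − 50)/(100 − 50) = 7/50 ≈ 0.14.
#223d51 → (34, 61, 81); #627b28 → (98, 123, 40).
R = 34 + 0.14 × (98 − 34) = 42.96 → 43
G = 61 + 0.14 × (123 − 61) = 69.68 → 70
B = 81 + 0.14 × (40 − 81) = 75.26 → 75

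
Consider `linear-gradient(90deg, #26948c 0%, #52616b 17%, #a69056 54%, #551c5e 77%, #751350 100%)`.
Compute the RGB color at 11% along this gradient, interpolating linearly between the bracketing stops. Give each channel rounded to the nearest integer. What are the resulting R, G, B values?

11% lies between the 0% and 17% stops, so the local fraction is t = (11 − 0)/(17 − 0) = 11/17 ≈ 0.6471.
#26948c → (38, 148, 140); #52616b → (82, 97, 107).
R = 38 + 0.6471 × (82 − 38) = 66.472 → 66
G = 148 + 0.6471 × (97 − 148) = 114.998 → 115
B = 140 + 0.6471 × (107 − 140) = 118.646 → 119

(66, 115, 119)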